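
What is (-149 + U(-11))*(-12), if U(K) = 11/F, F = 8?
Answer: 3543/2 ≈ 1771.5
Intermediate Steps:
U(K) = 11/8
(-149 + U(-11))*(-12) = (-149 + 11/8)*(-12) = -1181/8*(-12) = 3543/2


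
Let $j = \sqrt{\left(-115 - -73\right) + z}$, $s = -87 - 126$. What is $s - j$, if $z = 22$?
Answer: $-213 - 2 i \sqrt{5} \approx -213.0 - 4.4721 i$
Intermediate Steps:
$s = -213$ ($s = -87 - 126 = -213$)
$j = 2 i \sqrt{5}$ ($j = \sqrt{\left(-115 - -73\right) + 22} = \sqrt{\left(-115 + 73\right) + 22} = \sqrt{-42 + 22} = \sqrt{-20} = 2 i \sqrt{5} \approx 4.4721 i$)
$s - j = -213 - 2 i \sqrt{5}$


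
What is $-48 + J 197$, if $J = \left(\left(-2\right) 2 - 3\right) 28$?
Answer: $-38660$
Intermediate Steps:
$J = -196$ ($J = \left(-4 - 3\right) 28 = \left(-7\right) 28 = -196$)
$-48 + J 197 = -48 - 38612 = -38660$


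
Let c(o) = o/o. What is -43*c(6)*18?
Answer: -774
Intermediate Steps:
c(o) = 1
-43*c(6)*18 = -43*1*18 = -43*18 = -774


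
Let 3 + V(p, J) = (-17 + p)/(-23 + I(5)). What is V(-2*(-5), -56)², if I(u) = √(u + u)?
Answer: 1949306/269361 - 19544*√10/269361 ≈ 7.0073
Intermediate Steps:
I(u) = √2*√u (I(u) = √(2*u) = √2*√u)
V(p, J) = -3 + (-17 + p)/(-23 + √10) (V(p, J) = -3 + (-17 + p)/(-23 + √2*√5) = -3 + (-17 + p)/(-23 + √10))
V(-2*(-5), -56)² = (-1166/519 - (-46)*(-5)/519 + 17*√10/519 - (-2*(-5))*√10/519)² = (-1166/519 - 23/519*10 + 17*√10/519 - 1/519*10*√10)² = (-1166/519 - 230/519 + 17*√10/519 - 10*√10/519)² = (-1396/519 + 7*√10/519)²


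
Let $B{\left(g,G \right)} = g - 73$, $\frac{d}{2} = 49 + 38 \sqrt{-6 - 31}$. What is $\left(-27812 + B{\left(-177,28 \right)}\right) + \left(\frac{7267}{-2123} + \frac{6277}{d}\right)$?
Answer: $\frac{- 4528299868 \sqrt{37} + 5825797443 i}{4246 \left(- 49 i + 38 \sqrt{37}\right)} \approx -28063.0 - 12.994 i$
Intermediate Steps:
$d = 98 + 76 i \sqrt{37}$ ($d = 2 \left(49 + 38 \sqrt{-6 - 31}\right) = 2 \left(49 + 38 \sqrt{-37}\right) = 2 \left(49 + 38 i \sqrt{37}\right) = 98 + 76 i \sqrt{37} \approx 98.0 + 462.29 i$)
$B{\left(g,G \right)} = -73 + g$
$\left(-27812 + B{\left(-177,28 \right)}\right) + \left(\frac{7267}{-2123} + \frac{6277}{d}\right) = \left(-27812 - 250\right) + \left(\frac{7267}{-2123} + \frac{6277}{98 + 76 i \sqrt{37}}\right) = \left(-27812 - 250\right) + \left(7267 \left(- \frac{1}{2123}\right) + \frac{6277}{98 + 76 i \sqrt{37}}\right) = -28062 - \left(\frac{7267}{2123} - \frac{6277}{98 + 76 i \sqrt{37}}\right) = - \frac{59582893}{2123} + \frac{6277}{98 + 76 i \sqrt{37}}$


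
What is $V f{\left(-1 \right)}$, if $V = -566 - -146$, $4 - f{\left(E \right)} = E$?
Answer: $-2100$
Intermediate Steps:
$f{\left(E \right)} = 4 - E$
$V = -420$ ($V = -566 + 146 = -420$)
$V f{\left(-1 \right)} = - 420 \left(4 - -1\right) = - 420 \left(4 + 1\right) = \left(-420\right) 5 = -2100$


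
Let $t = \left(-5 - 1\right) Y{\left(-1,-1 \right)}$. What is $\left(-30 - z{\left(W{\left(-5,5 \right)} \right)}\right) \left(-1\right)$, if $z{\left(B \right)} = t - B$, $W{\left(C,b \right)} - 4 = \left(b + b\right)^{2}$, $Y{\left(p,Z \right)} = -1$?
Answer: $-68$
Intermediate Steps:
$W{\left(C,b \right)} = 4 + 4 b^{2}$ ($W{\left(C,b \right)} = 4 + \left(b + b\right)^{2} = 4 + \left(2 b\right)^{2} = 4 + 4 b^{2}$)
$t = 6$ ($t = \left(-5 - 1\right) \left(-1\right) = \left(-6\right) \left(-1\right) = 6$)
$z{\left(B \right)} = 6 - B$
$\left(-30 - z{\left(W{\left(-5,5 \right)} \right)}\right) \left(-1\right) = \left(-30 - \left(6 - \left(4 + 4 \cdot 5^{2}\right)\right)\right) \left(-1\right) = \left(-30 - \left(6 - \left(4 + 4 \cdot 25\right)\right)\right) \left(-1\right) = \left(-30 - \left(6 - \left(4 + 100\right)\right)\right) \left(-1\right) = \left(-30 - \left(6 - 104\right)\right) \left(-1\right) = \left(-30 - -98\right) \left(-1\right) = \left(-30 + 98\right) \left(-1\right) = 68 \left(-1\right) = -68$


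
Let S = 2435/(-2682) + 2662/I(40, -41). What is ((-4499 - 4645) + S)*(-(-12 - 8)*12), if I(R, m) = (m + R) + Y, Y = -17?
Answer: -996931240/447 ≈ -2.2303e+6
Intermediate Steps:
I(R, m) = -17 + R + m (I(R, m) = (m + R) - 17 = (R + m) - 17 = -17 + R + m)
S = -399073/2682 (S = 2435/(-2682) + 2662/(-17 + 40 - 41) = 2435*(-1/2682) + 2662/(-18) = -2435/2682 + 2662*(-1/18) = -2435/2682 - 1331/9 = -399073/2682 ≈ -148.80)
((-4499 - 4645) + S)*(-(-12 - 8)*12) = ((-4499 - 4645) - 399073/2682)*(-(-12 - 8)*12) = (-9144 - 399073/2682)*(-(-20)*12) = -(-24923281)*(-240)/2682 = -24923281/2682*240 = -996931240/447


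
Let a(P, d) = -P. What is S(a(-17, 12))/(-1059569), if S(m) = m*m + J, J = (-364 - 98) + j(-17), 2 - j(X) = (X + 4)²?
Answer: 340/1059569 ≈ 0.00032089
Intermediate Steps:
j(X) = 2 - (4 + X)² (j(X) = 2 - (X + 4)² = 2 - (4 + X)²)
J = -629 (J = (-364 - 98) + (2 - (4 - 17)²) = -462 + (2 - 1*(-13)²) = -462 + (2 - 1*169) = -462 + (2 - 169) = -462 - 167 = -629)
S(m) = -629 + m² (S(m) = m*m - 629 = m² - 629 = -629 + m²)
S(a(-17, 12))/(-1059569) = (-629 + (-1*(-17))²)/(-1059569) = (-629 + 17²)*(-1/1059569) = (-629 + 289)*(-1/1059569) = -340*(-1/1059569) = 340/1059569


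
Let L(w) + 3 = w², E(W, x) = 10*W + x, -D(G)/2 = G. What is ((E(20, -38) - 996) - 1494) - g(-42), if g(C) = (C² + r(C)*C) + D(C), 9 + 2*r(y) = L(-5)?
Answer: -3903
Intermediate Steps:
D(G) = -2*G
E(W, x) = x + 10*W
L(w) = -3 + w²
r(y) = 13/2 (r(y) = -9/2 + (-3 + (-5)²)/2 = -9/2 + (-3 + 25)/2 = -9/2 + (½)*22 = -9/2 + 11 = 13/2)
g(C) = C² + 9*C/2 (g(C) = (C² + 13*C/2) - 2*C = C² + 9*C/2)
((E(20, -38) - 996) - 1494) - g(-42) = (((-38 + 10*20) - 996) - 1494) - (-42)*(9 + 2*(-42))/2 = (((-38 + 200) - 996) - 1494) - (-42)*(9 - 84)/2 = ((162 - 996) - 1494) - (-42)*(-75)/2 = (-834 - 1494) - 1*1575 = -2328 - 1575 = -3903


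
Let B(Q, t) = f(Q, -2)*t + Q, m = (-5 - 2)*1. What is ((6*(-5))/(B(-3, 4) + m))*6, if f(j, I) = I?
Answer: 10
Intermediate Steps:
m = -7 (m = -7*1 = -7)
B(Q, t) = Q - 2*t (B(Q, t) = -2*t + Q = Q - 2*t)
((6*(-5))/(B(-3, 4) + m))*6 = ((6*(-5))/((-3 - 2*4) - 7))*6 = -30/((-3 - 8) - 7)*6 = -30/(-11 - 7)*6 = -30/(-18)*6 = -30*(-1/18)*6 = (5/3)*6 = 10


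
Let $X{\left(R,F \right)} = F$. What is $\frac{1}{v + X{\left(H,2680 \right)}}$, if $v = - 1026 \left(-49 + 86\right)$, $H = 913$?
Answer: $- \frac{1}{35282} \approx -2.8343 \cdot 10^{-5}$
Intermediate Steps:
$v = -37962$ ($v = \left(-1026\right) 37 = -37962$)
$\frac{1}{v + X{\left(H,2680 \right)}} = \frac{1}{-37962 + 2680} = \frac{1}{-35282} = - \frac{1}{35282}$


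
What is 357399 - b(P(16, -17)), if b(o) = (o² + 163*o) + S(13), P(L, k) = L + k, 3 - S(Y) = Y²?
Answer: 357727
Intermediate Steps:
S(Y) = 3 - Y²
b(o) = -166 + o² + 163*o (b(o) = (o² + 163*o) + (3 - 1*13²) = (o² + 163*o) + (3 - 1*169) = (o² + 163*o) + (3 - 169) = (o² + 163*o) - 166 = -166 + o² + 163*o)
357399 - b(P(16, -17)) = 357399 - (-166 + (16 - 17)² + 163*(16 - 17)) = 357399 - (-166 + (-1)² + 163*(-1)) = 357399 - (-166 + 1 - 163) = 357399 - 1*(-328) = 357399 + 328 = 357727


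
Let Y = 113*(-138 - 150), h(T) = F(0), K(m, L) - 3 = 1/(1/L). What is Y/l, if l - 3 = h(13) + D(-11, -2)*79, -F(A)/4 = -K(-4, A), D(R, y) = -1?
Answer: 1017/2 ≈ 508.50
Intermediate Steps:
K(m, L) = 3 + L (K(m, L) = 3 + 1/(1/L) = 3 + L)
F(A) = 12 + 4*A (F(A) = -(-4)*(3 + A) = -4*(-3 - A) = 12 + 4*A)
h(T) = 12 (h(T) = 12 + 4*0 = 12 + 0 = 12)
Y = -32544 (Y = 113*(-288) = -32544)
l = -64 (l = 3 + (12 - 1*79) = 3 + (12 - 79) = 3 - 67 = -64)
Y/l = -32544/(-64) = -32544*(-1/64) = 1017/2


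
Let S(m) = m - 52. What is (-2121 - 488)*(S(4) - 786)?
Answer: 2175906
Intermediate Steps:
S(m) = -52 + m
(-2121 - 488)*(S(4) - 786) = (-2121 - 488)*((-52 + 4) - 786) = -2609*(-48 - 786) = -2609*(-834) = 2175906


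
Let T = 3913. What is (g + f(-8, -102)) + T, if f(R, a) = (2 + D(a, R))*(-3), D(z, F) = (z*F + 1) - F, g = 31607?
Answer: 33039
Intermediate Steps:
D(z, F) = 1 - F + F*z (D(z, F) = (F*z + 1) - F = (1 + F*z) - F = 1 - F + F*z)
f(R, a) = -9 + 3*R - 3*R*a (f(R, a) = (2 + (1 - R + R*a))*(-3) = (3 - R + R*a)*(-3) = -9 + 3*R - 3*R*a)
(g + f(-8, -102)) + T = (31607 + (-9 + 3*(-8) - 3*(-8)*(-102))) + 3913 = (31607 + (-9 - 24 - 2448)) + 3913 = (31607 - 2481) + 3913 = 29126 + 3913 = 33039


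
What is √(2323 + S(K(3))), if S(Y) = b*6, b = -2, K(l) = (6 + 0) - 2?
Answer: √2311 ≈ 48.073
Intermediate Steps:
K(l) = 4 (K(l) = 6 - 2 = 4)
S(Y) = -12 (S(Y) = -2*6 = -12)
√(2323 + S(K(3))) = √(2323 - 12) = √2311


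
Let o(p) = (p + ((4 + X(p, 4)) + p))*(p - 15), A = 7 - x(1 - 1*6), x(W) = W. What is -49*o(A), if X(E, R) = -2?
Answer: 3822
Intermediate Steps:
A = 12 (A = 7 - (1 - 1*6) = 7 - (1 - 6) = 7 - 1*(-5) = 7 + 5 = 12)
o(p) = (-15 + p)*(2 + 2*p) (o(p) = (p + ((4 - 2) + p))*(p - 15) = (p + (2 + p))*(-15 + p) = (2 + 2*p)*(-15 + p) = (-15 + p)*(2 + 2*p))
-49*o(A) = -49*(-30 - 28*12 + 2*12²) = -49*(-30 - 336 + 2*144) = -49*(-30 - 336 + 288) = -49*(-78) = 3822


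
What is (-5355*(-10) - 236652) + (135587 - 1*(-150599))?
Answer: 103084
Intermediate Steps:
(-5355*(-10) - 236652) + (135587 - 1*(-150599)) = (53550 - 236652) + (135587 + 150599) = -183102 + 286186 = 103084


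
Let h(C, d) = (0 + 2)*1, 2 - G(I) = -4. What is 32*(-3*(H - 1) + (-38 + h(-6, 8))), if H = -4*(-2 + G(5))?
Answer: 480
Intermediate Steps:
G(I) = 6 (G(I) = 2 - 1*(-4) = 2 + 4 = 6)
h(C, d) = 2 (h(C, d) = 2*1 = 2)
H = -16 (H = -4*(-2 + 6) = -4*4 = -16)
32*(-3*(H - 1) + (-38 + h(-6, 8))) = 32*(-3*(-16 - 1) + (-38 + 2)) = 32*(-3*(-17) - 36) = 32*(51 - 36) = 32*15 = 480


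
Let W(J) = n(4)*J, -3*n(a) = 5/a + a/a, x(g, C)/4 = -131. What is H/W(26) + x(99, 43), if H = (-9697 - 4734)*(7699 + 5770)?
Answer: 388721842/39 ≈ 9.9672e+6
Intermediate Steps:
x(g, C) = -524 (x(g, C) = 4*(-131) = -524)
n(a) = -⅓ - 5/(3*a) (n(a) = -(5/a + a/a)/3 = -(5/a + 1)/3 = -(1 + 5/a)/3 = -⅓ - 5/(3*a))
H = -194371139 (H = -14431*13469 = -194371139)
W(J) = -3*J/4 (W(J) = ((⅓)*(-5 - 1*4)/4)*J = ((⅓)*(¼)*(-5 - 4))*J = ((⅓)*(¼)*(-9))*J = -3*J/4)
H/W(26) + x(99, 43) = -194371139/((-¾*26)) - 524 = -194371139/(-39/2) - 524 = -194371139*(-2/39) - 524 = 388742278/39 - 524 = 388721842/39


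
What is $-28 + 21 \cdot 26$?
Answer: $518$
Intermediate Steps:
$-28 + 21 \cdot 26 = -28 + 546 = 518$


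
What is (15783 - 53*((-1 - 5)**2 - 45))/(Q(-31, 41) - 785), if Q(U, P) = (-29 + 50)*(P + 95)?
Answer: 16260/2071 ≈ 7.8513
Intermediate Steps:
Q(U, P) = 1995 + 21*P (Q(U, P) = 21*(95 + P) = 1995 + 21*P)
(15783 - 53*((-1 - 5)**2 - 45))/(Q(-31, 41) - 785) = (15783 - 53*((-1 - 5)**2 - 45))/((1995 + 21*41) - 785) = (15783 - 53*((-6)**2 - 45))/((1995 + 861) - 785) = (15783 - 53*(36 - 45))/(2856 - 785) = (15783 - 53*(-9))/2071 = (15783 + 477)*(1/2071) = 16260*(1/2071) = 16260/2071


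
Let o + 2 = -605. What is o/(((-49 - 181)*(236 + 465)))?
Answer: 607/161230 ≈ 0.0037648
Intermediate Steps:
o = -607 (o = -2 - 605 = -607)
o/(((-49 - 181)*(236 + 465))) = -607*1/((-49 - 181)*(236 + 465)) = -607/((-230*701)) = -607/(-161230) = -607*(-1/161230) = 607/161230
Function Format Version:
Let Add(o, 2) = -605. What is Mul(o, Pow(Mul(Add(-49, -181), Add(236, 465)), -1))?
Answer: Rational(607, 161230) ≈ 0.0037648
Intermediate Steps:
o = -607 (o = Add(-2, -605) = -607)
Mul(o, Pow(Mul(Add(-49, -181), Add(236, 465)), -1)) = Mul(-607, Pow(Mul(Add(-49, -181), Add(236, 465)), -1)) = Mul(-607, Pow(Mul(-230, 701), -1)) = Mul(-607, Pow(-161230, -1)) = Mul(-607, Rational(-1, 161230)) = Rational(607, 161230)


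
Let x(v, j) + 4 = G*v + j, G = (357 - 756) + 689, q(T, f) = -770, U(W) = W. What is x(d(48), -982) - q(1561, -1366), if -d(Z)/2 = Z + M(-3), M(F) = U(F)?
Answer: -26316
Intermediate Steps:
M(F) = F
G = 290 (G = -399 + 689 = 290)
d(Z) = 6 - 2*Z (d(Z) = -2*(Z - 3) = -2*(-3 + Z) = 6 - 2*Z)
x(v, j) = -4 + j + 290*v (x(v, j) = -4 + (290*v + j) = -4 + (j + 290*v) = -4 + j + 290*v)
x(d(48), -982) - q(1561, -1366) = (-4 - 982 + 290*(6 - 2*48)) - 1*(-770) = (-4 - 982 + 290*(6 - 96)) + 770 = (-4 - 982 + 290*(-90)) + 770 = (-4 - 982 - 26100) + 770 = -27086 + 770 = -26316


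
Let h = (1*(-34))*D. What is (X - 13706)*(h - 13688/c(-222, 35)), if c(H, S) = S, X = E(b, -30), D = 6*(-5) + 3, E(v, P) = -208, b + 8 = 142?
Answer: -256601988/35 ≈ -7.3315e+6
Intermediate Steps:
b = 134 (b = -8 + 142 = 134)
D = -27 (D = -30 + 3 = -27)
X = -208
h = 918 (h = (1*(-34))*(-27) = -34*(-27) = 918)
(X - 13706)*(h - 13688/c(-222, 35)) = (-208 - 13706)*(918 - 13688/35) = -13914*(918 - 13688*1/35) = -13914*(918 - 13688/35) = -13914*18442/35 = -256601988/35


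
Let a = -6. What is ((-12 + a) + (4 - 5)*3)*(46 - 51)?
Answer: 105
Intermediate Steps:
((-12 + a) + (4 - 5)*3)*(46 - 51) = ((-12 - 6) + (4 - 5)*3)*(46 - 51) = (-18 - 1*3)*(-5) = (-18 - 3)*(-5) = -21*(-5) = 105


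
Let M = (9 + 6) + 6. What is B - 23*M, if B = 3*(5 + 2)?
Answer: -462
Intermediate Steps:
B = 21 (B = 3*7 = 21)
M = 21 (M = 15 + 6 = 21)
B - 23*M = 21 - 23*21 = 21 - 483 = -462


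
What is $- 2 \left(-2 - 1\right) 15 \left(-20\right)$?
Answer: $-1800$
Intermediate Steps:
$- 2 \left(-2 - 1\right) 15 \left(-20\right) = \left(-2\right) \left(-3\right) 15 \left(-20\right) = 6 \cdot 15 \left(-20\right) = 90 \left(-20\right) = -1800$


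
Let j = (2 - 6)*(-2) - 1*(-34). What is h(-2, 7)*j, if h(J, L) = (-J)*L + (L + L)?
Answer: 1176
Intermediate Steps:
h(J, L) = 2*L - J*L (h(J, L) = -J*L + 2*L = 2*L - J*L)
j = 42 (j = -4*(-2) + 34 = 8 + 34 = 42)
h(-2, 7)*j = (7*(2 - 1*(-2)))*42 = (7*(2 + 2))*42 = (7*4)*42 = 28*42 = 1176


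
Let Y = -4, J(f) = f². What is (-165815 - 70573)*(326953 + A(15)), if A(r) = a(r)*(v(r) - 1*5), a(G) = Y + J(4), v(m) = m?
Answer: -77316132324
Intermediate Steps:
a(G) = 12 (a(G) = -4 + 4² = -4 + 16 = 12)
A(r) = -60 + 12*r (A(r) = 12*(r - 1*5) = 12*(r - 5) = 12*(-5 + r) = -60 + 12*r)
(-165815 - 70573)*(326953 + A(15)) = (-165815 - 70573)*(326953 + (-60 + 12*15)) = -236388*(326953 + (-60 + 180)) = -236388*(326953 + 120) = -236388*327073 = -77316132324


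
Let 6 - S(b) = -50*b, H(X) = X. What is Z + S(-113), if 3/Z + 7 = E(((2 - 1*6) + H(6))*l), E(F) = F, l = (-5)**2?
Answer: -242689/43 ≈ -5643.9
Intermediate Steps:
l = 25
S(b) = 6 + 50*b (S(b) = 6 - (-50)*b = 6 + 50*b)
Z = 3/43 (Z = 3/(-7 + ((2 - 1*6) + 6)*25) = 3/(-7 + ((2 - 6) + 6)*25) = 3/(-7 + (-4 + 6)*25) = 3/(-7 + 2*25) = 3/(-7 + 50) = 3/43 ≈ 0.069767)
Z + S(-113) = 3/43 + (6 + 50*(-113)) = 3/43 + (6 - 5650) = 3/43 - 5644 = -242689/43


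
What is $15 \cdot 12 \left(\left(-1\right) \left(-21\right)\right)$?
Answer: $3780$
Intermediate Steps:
$15 \cdot 12 \left(\left(-1\right) \left(-21\right)\right) = 180 \cdot 21 = 3780$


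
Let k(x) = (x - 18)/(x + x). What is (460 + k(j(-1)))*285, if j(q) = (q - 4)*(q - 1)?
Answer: 130986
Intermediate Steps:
j(q) = (-1 + q)*(-4 + q) (j(q) = (-4 + q)*(-1 + q) = (-1 + q)*(-4 + q))
k(x) = (-18 + x)/(2*x) (k(x) = (-18 + x)/((2*x)) = (-18 + x)*(1/(2*x)) = (-18 + x)/(2*x))
(460 + k(j(-1)))*285 = (460 + (-18 + (4 + (-1)² - 5*(-1)))/(2*(4 + (-1)² - 5*(-1))))*285 = (460 + (-18 + (4 + 1 + 5))/(2*(4 + 1 + 5)))*285 = (460 + (½)*(-18 + 10)/10)*285 = (460 + (½)*(⅒)*(-8))*285 = (460 - ⅖)*285 = (2298/5)*285 = 130986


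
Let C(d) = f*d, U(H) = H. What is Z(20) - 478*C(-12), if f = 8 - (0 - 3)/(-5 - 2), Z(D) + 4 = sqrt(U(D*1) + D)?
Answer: 303980/7 + 2*sqrt(10) ≈ 43432.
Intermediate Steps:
Z(D) = -4 + sqrt(2)*sqrt(D) (Z(D) = -4 + sqrt(D*1 + D) = -4 + sqrt(D + D) = -4 + sqrt(2*D) = -4 + sqrt(2)*sqrt(D))
f = 53/7 (f = 8 - (-3)/(-7) = 8 - (-3)*(-1)/7 = 8 - 1*3/7 = 8 - 3/7 = 53/7 ≈ 7.5714)
C(d) = 53*d/7
Z(20) - 478*C(-12) = (-4 + sqrt(2)*sqrt(20)) - 25334*(-12)/7 = (-4 + sqrt(2)*(2*sqrt(5))) - 478*(-636/7) = (-4 + 2*sqrt(10)) + 304008/7 = 303980/7 + 2*sqrt(10)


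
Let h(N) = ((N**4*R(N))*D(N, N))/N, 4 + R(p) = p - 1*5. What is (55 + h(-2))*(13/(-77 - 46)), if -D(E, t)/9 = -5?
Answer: -52195/123 ≈ -424.35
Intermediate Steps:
D(E, t) = 45 (D(E, t) = -9*(-5) = 45)
R(p) = -9 + p (R(p) = -4 + (p - 1*5) = -4 + (p - 5) = -4 + (-5 + p) = -9 + p)
h(N) = 45*N**3*(-9 + N) (h(N) = ((N**4*(-9 + N))*45)/N = (45*N**4*(-9 + N))/N = 45*N**3*(-9 + N))
(55 + h(-2))*(13/(-77 - 46)) = (55 + 45*(-2)**3*(-9 - 2))*(13/(-77 - 46)) = (55 + 45*(-8)*(-11))*(13/(-123)) = (55 + 3960)*(13*(-1/123)) = 4015*(-13/123) = -52195/123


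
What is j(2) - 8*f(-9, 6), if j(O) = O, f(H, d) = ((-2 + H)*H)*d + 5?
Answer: -4790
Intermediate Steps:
f(H, d) = 5 + H*d*(-2 + H) (f(H, d) = (H*(-2 + H))*d + 5 = H*d*(-2 + H) + 5 = 5 + H*d*(-2 + H))
j(2) - 8*f(-9, 6) = 2 - 8*(5 + 6*(-9)² - 2*(-9)*6) = 2 - 8*(5 + 6*81 + 108) = 2 - 8*(5 + 486 + 108) = 2 - 8*599 = 2 - 4792 = -4790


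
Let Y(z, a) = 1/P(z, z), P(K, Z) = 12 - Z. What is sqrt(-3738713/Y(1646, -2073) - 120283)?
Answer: 3*sqrt(678770751) ≈ 78160.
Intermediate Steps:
Y(z, a) = 1/(12 - z)
sqrt(-3738713/Y(1646, -2073) - 120283) = sqrt(-3738713/((-1/(-12 + 1646))) - 120283) = sqrt(-3738713/((-1/1634)) - 120283) = sqrt(-3738713/((-1*1/1634)) - 120283) = sqrt(-3738713/(-1/1634) - 120283) = sqrt(-3738713*(-1634) - 120283) = sqrt(6109057042 - 120283) = sqrt(6108936759) = 3*sqrt(678770751)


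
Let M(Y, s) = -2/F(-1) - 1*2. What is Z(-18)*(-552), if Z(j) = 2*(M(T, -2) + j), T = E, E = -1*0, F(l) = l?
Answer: 19872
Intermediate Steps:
E = 0
T = 0
M(Y, s) = 0 (M(Y, s) = -2/(-1) - 1*2 = -2*(-1) - 2 = 2 - 2 = 0)
Z(j) = 2*j (Z(j) = 2*(0 + j) = 2*j)
Z(-18)*(-552) = (2*(-18))*(-552) = -36*(-552) = 19872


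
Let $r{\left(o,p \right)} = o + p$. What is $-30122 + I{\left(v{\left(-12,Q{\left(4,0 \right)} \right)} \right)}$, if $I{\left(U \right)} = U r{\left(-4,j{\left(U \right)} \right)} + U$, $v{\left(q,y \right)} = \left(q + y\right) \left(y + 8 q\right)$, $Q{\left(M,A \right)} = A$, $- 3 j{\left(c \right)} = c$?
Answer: $-475946$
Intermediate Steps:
$j{\left(c \right)} = - \frac{c}{3}$
$I{\left(U \right)} = U + U \left(-4 - \frac{U}{3}\right)$ ($I{\left(U \right)} = U \left(-4 - \frac{U}{3}\right) + U = U + U \left(-4 - \frac{U}{3}\right)$)
$-30122 + I{\left(v{\left(-12,Q{\left(4,0 \right)} \right)} \right)} = -30122 - \frac{\left(0^{2} + 8 \left(-12\right)^{2} + 9 \left(-12\right) 0\right) \left(9 + \left(0^{2} + 8 \left(-12\right)^{2} + 9 \left(-12\right) 0\right)\right)}{3} = -30122 - \frac{\left(0 + 8 \cdot 144 + 0\right) \left(9 + \left(0 + 8 \cdot 144 + 0\right)\right)}{3} = -30122 - \frac{\left(0 + 1152 + 0\right) \left(9 + \left(0 + 1152 + 0\right)\right)}{3} = -30122 - 384 \left(9 + 1152\right) = -30122 - 384 \cdot 1161 = -30122 - 445824 = -475946$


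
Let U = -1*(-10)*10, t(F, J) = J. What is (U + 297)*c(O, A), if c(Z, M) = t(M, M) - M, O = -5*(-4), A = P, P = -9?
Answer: 0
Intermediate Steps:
A = -9
O = 20
c(Z, M) = 0 (c(Z, M) = M - M = 0)
U = 100 (U = 10*10 = 100)
(U + 297)*c(O, A) = (100 + 297)*0 = 397*0 = 0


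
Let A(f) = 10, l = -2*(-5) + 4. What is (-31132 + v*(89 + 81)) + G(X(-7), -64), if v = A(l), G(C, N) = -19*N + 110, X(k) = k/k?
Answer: -28106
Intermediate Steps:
l = 14 (l = 10 + 4 = 14)
X(k) = 1
G(C, N) = 110 - 19*N
v = 10
(-31132 + v*(89 + 81)) + G(X(-7), -64) = (-31132 + 10*(89 + 81)) + (110 - 19*(-64)) = (-31132 + 10*170) + (110 + 1216) = (-31132 + 1700) + 1326 = -29432 + 1326 = -28106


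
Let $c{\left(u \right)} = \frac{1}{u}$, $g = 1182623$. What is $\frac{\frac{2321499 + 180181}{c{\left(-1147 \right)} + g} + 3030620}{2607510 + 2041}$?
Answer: $\frac{205547183867328}{176988696970379} \approx 1.1614$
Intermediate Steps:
$\frac{\frac{2321499 + 180181}{c{\left(-1147 \right)} + g} + 3030620}{2607510 + 2041} = \frac{\frac{2321499 + 180181}{\frac{1}{-1147} + 1182623} + 3030620}{2607510 + 2041} = \frac{\frac{2501680}{- \frac{1}{1147} + 1182623} + 3030620}{2609551} = \left(\frac{2501680}{\frac{1356468580}{1147}} + 3030620\right) \frac{1}{2609551} = \left(2501680 \cdot \frac{1147}{1356468580} + 3030620\right) \frac{1}{2609551} = \left(\frac{143471348}{67823429} + 3030620\right) \frac{1}{2609551} = \frac{205547183867328}{67823429} \cdot \frac{1}{2609551} = \frac{205547183867328}{176988696970379}$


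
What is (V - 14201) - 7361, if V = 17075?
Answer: -4487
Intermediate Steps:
(V - 14201) - 7361 = (17075 - 14201) - 7361 = 2874 - 7361 = -4487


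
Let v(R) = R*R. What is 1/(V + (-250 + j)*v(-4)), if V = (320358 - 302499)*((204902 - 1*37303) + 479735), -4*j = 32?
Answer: 1/11560733778 ≈ 8.6500e-11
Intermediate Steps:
v(R) = R**2
j = -8 (j = -1/4*32 = -8)
V = 11560737906 (V = 17859*((204902 - 37303) + 479735) = 17859*(167599 + 479735) = 17859*647334 = 11560737906)
1/(V + (-250 + j)*v(-4)) = 1/(11560737906 + (-250 - 8)*(-4)**2) = 1/(11560737906 - 258*16) = 1/(11560737906 - 4128) = 1/11560733778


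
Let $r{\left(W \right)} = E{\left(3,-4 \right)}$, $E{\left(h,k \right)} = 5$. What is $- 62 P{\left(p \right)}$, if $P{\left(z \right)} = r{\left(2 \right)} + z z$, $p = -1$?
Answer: $-372$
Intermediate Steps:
$r{\left(W \right)} = 5$
$P{\left(z \right)} = 5 + z^{2}$ ($P{\left(z \right)} = 5 + z z = 5 + z^{2}$)
$- 62 P{\left(p \right)} = - 62 \left(5 + \left(-1\right)^{2}\right) = - 62 \left(5 + 1\right) = \left(-62\right) 6 = -372$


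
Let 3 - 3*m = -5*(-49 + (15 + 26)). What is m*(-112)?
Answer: 4144/3 ≈ 1381.3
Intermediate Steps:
m = -37/3 (m = 1 - (-5)*(-49 + (15 + 26))/3 = 1 - (-5)*(-49 + 41)/3 = 1 - (-5)*(-8)/3 = 1 - ⅓*40 = 1 - 40/3 = -37/3 ≈ -12.333)
m*(-112) = -37/3*(-112) = 4144/3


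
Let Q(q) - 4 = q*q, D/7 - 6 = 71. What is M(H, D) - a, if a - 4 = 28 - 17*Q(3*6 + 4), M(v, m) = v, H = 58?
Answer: 8322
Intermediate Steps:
D = 539 (D = 42 + 7*71 = 42 + 497 = 539)
Q(q) = 4 + q² (Q(q) = 4 + q*q = 4 + q²)
a = -8264 (a = 4 + (28 - 17*(4 + (3*6 + 4)²)) = 4 + (28 - 17*(4 + (18 + 4)²)) = 4 + (28 - 17*(4 + 22²)) = 4 + (28 - 17*(4 + 484)) = 4 + (28 - 17*488) = 4 + (28 - 8296) = 4 - 8268 = -8264)
M(H, D) - a = 58 - 1*(-8264) = 58 + 8264 = 8322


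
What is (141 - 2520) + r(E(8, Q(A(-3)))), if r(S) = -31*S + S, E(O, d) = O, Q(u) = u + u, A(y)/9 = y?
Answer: -2619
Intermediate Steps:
A(y) = 9*y
Q(u) = 2*u
r(S) = -30*S
(141 - 2520) + r(E(8, Q(A(-3)))) = (141 - 2520) - 30*8 = -2379 - 240 = -2619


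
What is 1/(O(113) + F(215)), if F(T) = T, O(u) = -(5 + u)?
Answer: 1/97 ≈ 0.010309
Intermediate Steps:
O(u) = -5 - u
1/(O(113) + F(215)) = 1/((-5 - 1*113) + 215) = 1/((-5 - 113) + 215) = 1/(-118 + 215) = 1/97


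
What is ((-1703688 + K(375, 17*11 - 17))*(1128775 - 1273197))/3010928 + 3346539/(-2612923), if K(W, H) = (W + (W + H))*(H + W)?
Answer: 28355600641068721/491707688909 ≈ 57668.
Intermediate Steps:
K(W, H) = (H + W)*(H + 2*W) (K(W, H) = (W + (H + W))*(H + W) = (H + 2*W)*(H + W) = (H + W)*(H + 2*W))
((-1703688 + K(375, 17*11 - 17))*(1128775 - 1273197))/3010928 + 3346539/(-2612923) = ((-1703688 + ((17*11 - 17)² + 2*375² + 3*(17*11 - 17)*375))*(1128775 - 1273197))/3010928 + 3346539/(-2612923) = ((-1703688 + ((187 - 17)² + 2*140625 + 3*(187 - 17)*375))*(-144422))*(1/3010928) + 3346539*(-1/2612923) = ((-1703688 + (170² + 281250 + 3*170*375))*(-144422))*(1/3010928) - 3346539/2612923 = ((-1703688 + (28900 + 281250 + 191250))*(-144422))*(1/3010928) - 3346539/2612923 = ((-1703688 + 501400)*(-144422))*(1/3010928) - 3346539/2612923 = -1202288*(-144422)*(1/3010928) - 3346539/2612923 = 173636837536*(1/3010928) - 3346539/2612923 = 10852302346/188183 - 3346539/2612923 = 28355600641068721/491707688909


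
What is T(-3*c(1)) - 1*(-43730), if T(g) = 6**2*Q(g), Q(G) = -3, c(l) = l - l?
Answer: 43622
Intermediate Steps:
c(l) = 0
T(g) = -108 (T(g) = 6**2*(-3) = 36*(-3) = -108)
T(-3*c(1)) - 1*(-43730) = -108 - 1*(-43730) = -108 + 43730 = 43622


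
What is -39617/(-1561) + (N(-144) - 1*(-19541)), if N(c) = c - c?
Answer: 30543118/1561 ≈ 19566.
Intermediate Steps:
N(c) = 0
-39617/(-1561) + (N(-144) - 1*(-19541)) = -39617/(-1561) + (0 - 1*(-19541)) = -39617*(-1/1561) + (0 + 19541) = 39617/1561 + 19541 = 30543118/1561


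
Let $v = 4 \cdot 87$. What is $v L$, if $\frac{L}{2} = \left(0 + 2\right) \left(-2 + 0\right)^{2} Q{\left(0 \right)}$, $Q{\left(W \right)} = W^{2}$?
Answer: $0$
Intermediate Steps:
$v = 348$
$L = 0$ ($L = 2 \left(0 + 2\right) \left(-2 + 0\right)^{2} \cdot 0^{2} = 2 \cdot 2 \left(-2\right)^{2} \cdot 0 = 2 \cdot 2 \cdot 4 \cdot 0 = 2 \cdot 2 \cdot 0 = 2 \cdot 0 = 0$)
$v L = 348 \cdot 0 = 0$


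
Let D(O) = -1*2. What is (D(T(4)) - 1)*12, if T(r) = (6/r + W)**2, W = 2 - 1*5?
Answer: -36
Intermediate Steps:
W = -3 (W = 2 - 5 = -3)
T(r) = (-3 + 6/r)**2 (T(r) = (6/r - 3)**2 = (-3 + 6/r)**2)
D(O) = -2
(D(T(4)) - 1)*12 = (-2 - 1)*12 = -3*12 = -36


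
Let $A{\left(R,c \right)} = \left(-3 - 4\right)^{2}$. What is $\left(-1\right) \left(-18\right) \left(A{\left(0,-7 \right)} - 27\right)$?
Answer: $396$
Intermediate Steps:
$A{\left(R,c \right)} = 49$ ($A{\left(R,c \right)} = \left(-7\right)^{2} = 49$)
$\left(-1\right) \left(-18\right) \left(A{\left(0,-7 \right)} - 27\right) = \left(-1\right) \left(-18\right) \left(49 - 27\right) = 18 \cdot 22 = 396$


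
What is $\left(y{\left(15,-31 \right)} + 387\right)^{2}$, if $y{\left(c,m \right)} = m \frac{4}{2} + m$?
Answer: $86436$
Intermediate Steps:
$y{\left(c,m \right)} = 3 m$ ($y{\left(c,m \right)} = m 4 \cdot \frac{1}{2} + m = m 2 + m = 2 m + m = 3 m$)
$\left(y{\left(15,-31 \right)} + 387\right)^{2} = \left(3 \left(-31\right) + 387\right)^{2} = \left(-93 + 387\right)^{2} = 294^{2} = 86436$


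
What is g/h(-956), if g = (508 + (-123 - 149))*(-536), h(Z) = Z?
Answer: 31624/239 ≈ 132.32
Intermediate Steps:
g = -126496 (g = (508 - 272)*(-536) = 236*(-536) = -126496)
g/h(-956) = -126496/(-956) = -126496*(-1/956) = 31624/239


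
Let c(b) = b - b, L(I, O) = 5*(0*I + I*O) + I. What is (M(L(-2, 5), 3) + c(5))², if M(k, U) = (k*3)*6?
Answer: 876096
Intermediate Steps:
L(I, O) = I + 5*I*O (L(I, O) = 5*(0 + I*O) + I = 5*(I*O) + I = 5*I*O + I = I + 5*I*O)
c(b) = 0
M(k, U) = 18*k (M(k, U) = (3*k)*6 = 18*k)
(M(L(-2, 5), 3) + c(5))² = (18*(-2*(1 + 5*5)) + 0)² = (18*(-2*(1 + 25)) + 0)² = (18*(-2*26) + 0)² = (18*(-52) + 0)² = (-936 + 0)² = (-936)² = 876096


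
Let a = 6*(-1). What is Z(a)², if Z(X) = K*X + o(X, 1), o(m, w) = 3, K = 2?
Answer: 81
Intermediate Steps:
a = -6
Z(X) = 3 + 2*X (Z(X) = 2*X + 3 = 3 + 2*X)
Z(a)² = (3 + 2*(-6))² = (3 - 12)² = (-9)² = 81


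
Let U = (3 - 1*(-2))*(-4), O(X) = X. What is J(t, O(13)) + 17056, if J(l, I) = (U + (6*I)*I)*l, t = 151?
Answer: 167150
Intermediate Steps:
U = -20 (U = (3 + 2)*(-4) = 5*(-4) = -20)
J(l, I) = l*(-20 + 6*I**2) (J(l, I) = (-20 + (6*I)*I)*l = (-20 + 6*I**2)*l = l*(-20 + 6*I**2))
J(t, O(13)) + 17056 = 2*151*(-10 + 3*13**2) + 17056 = 2*151*(-10 + 3*169) + 17056 = 2*151*(-10 + 507) + 17056 = 2*151*497 + 17056 = 150094 + 17056 = 167150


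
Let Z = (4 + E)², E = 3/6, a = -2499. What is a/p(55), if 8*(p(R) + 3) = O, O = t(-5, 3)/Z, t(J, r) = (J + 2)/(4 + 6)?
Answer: 1349460/1621 ≈ 832.49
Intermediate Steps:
t(J, r) = ⅕ + J/10 (t(J, r) = (2 + J)/10 = (2 + J)*(⅒) = ⅕ + J/10)
E = ½ (E = 3*(⅙) = ½ ≈ 0.50000)
Z = 81/4 (Z = (4 + ½)² = (9/2)² = 81/4 ≈ 20.250)
O = -2/135 (O = (⅕ + (⅒)*(-5))/(81/4) = (⅕ - ½)*(4/81) = -3/10*4/81 = -2/135 ≈ -0.014815)
p(R) = -1621/540 (p(R) = -3 + (⅛)*(-2/135) = -3 - 1/540 = -1621/540)
a/p(55) = -2499/(-1621/540) = -2499*(-540/1621) = 1349460/1621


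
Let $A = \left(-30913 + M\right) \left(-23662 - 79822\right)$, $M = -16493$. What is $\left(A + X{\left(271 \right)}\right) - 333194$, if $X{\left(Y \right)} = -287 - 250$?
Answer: $4905428773$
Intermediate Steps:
$A = 4905762504$ ($A = \left(-30913 - 16493\right) \left(-23662 - 79822\right) = \left(-47406\right) \left(-103484\right) = 4905762504$)
$X{\left(Y \right)} = -537$
$\left(A + X{\left(271 \right)}\right) - 333194 = \left(4905762504 - 537\right) - 333194 = 4905761967 - 333194 = 4905428773$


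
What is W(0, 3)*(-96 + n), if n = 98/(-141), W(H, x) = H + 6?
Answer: -27268/47 ≈ -580.17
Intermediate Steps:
W(H, x) = 6 + H
n = -98/141 (n = 98*(-1/141) = -98/141 ≈ -0.69504)
W(0, 3)*(-96 + n) = (6 + 0)*(-96 - 98/141) = 6*(-13634/141) = -27268/47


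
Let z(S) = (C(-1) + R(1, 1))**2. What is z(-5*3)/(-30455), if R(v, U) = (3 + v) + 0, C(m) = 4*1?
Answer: -64/30455 ≈ -0.0021015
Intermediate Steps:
C(m) = 4
R(v, U) = 3 + v
z(S) = 64 (z(S) = (4 + (3 + 1))**2 = (4 + 4)**2 = 8**2 = 64)
z(-5*3)/(-30455) = 64/(-30455) = 64*(-1/30455) = -64/30455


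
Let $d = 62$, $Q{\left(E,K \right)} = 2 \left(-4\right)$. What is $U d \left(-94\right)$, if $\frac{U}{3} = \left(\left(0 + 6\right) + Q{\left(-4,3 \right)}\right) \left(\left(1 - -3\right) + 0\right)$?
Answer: $139872$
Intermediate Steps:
$Q{\left(E,K \right)} = -8$
$U = -24$ ($U = 3 \left(\left(0 + 6\right) - 8\right) \left(\left(1 - -3\right) + 0\right) = 3 \left(6 - 8\right) \left(\left(1 + 3\right) + 0\right) = 3 \left(- 2 \left(4 + 0\right)\right) = 3 \left(\left(-2\right) 4\right) = 3 \left(-8\right) = -24$)
$U d \left(-94\right) = \left(-24\right) 62 \left(-94\right) = \left(-1488\right) \left(-94\right) = 139872$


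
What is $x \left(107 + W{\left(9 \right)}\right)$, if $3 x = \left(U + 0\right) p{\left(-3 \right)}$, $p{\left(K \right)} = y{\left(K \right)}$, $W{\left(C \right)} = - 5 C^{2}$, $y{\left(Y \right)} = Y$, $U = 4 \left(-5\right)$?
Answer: $-5960$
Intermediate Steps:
$U = -20$
$p{\left(K \right)} = K$
$x = 20$ ($x = \frac{\left(-20 + 0\right) \left(-3\right)}{3} = \frac{\left(-20\right) \left(-3\right)}{3} = \frac{1}{3} \cdot 60 = 20$)
$x \left(107 + W{\left(9 \right)}\right) = 20 \left(107 - 5 \cdot 9^{2}\right) = 20 \left(107 - 405\right) = 20 \left(-298\right) = -5960$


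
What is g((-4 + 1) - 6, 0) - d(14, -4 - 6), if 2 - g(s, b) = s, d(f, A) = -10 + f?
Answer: 7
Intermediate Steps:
g(s, b) = 2 - s
g((-4 + 1) - 6, 0) - d(14, -4 - 6) = (2 - ((-4 + 1) - 6)) - (-10 + 14) = (2 - (-3 - 6)) - 1*4 = (2 - 1*(-9)) - 4 = (2 + 9) - 4 = 11 - 4 = 7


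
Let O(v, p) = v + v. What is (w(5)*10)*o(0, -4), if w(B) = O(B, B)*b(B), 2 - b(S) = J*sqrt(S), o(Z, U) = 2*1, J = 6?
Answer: 400 - 1200*sqrt(5) ≈ -2283.3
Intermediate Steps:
O(v, p) = 2*v
o(Z, U) = 2
b(S) = 2 - 6*sqrt(S)
w(B) = 2*B*(2 - 6*sqrt(B)) (w(B) = (2*B)*(2 - 6*sqrt(B)) = 2*B*(2 - 6*sqrt(B)))
(w(5)*10)*o(0, -4) = ((-60*sqrt(5) + 4*5)*10)*2 = ((-60*sqrt(5) + 20)*10)*2 = ((20 - 60*sqrt(5))*10)*2 = (200 - 600*sqrt(5))*2 = 400 - 1200*sqrt(5)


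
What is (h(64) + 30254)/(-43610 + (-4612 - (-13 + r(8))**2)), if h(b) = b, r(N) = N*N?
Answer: -10106/16941 ≈ -0.59654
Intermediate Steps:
r(N) = N**2
(h(64) + 30254)/(-43610 + (-4612 - (-13 + r(8))**2)) = (64 + 30254)/(-43610 + (-4612 - (-13 + 8**2)**2)) = 30318/(-43610 + (-4612 - (-13 + 64)**2)) = 30318/(-43610 + (-4612 - 1*51**2)) = 30318/(-43610 + (-4612 - 1*2601)) = 30318/(-43610 + (-4612 - 2601)) = 30318/(-43610 - 7213) = 30318/(-50823) = 30318*(-1/50823) = -10106/16941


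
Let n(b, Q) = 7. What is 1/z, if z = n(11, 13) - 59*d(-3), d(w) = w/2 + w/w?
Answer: 2/73 ≈ 0.027397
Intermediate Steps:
d(w) = 1 + w/2 (d(w) = w*(½) + 1 = w/2 + 1 = 1 + w/2)
z = 73/2 (z = 7 - 59*(1 + (½)*(-3)) = 7 - 59*(1 - 3/2) = 7 - 59*(-½) = 7 + 59/2 = 73/2 ≈ 36.500)
1/z = 1/(73/2) = 2/73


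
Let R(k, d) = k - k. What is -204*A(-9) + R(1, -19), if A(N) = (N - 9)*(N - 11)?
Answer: -73440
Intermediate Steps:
R(k, d) = 0
A(N) = (-11 + N)*(-9 + N) (A(N) = (-9 + N)*(-11 + N) = (-11 + N)*(-9 + N))
-204*A(-9) + R(1, -19) = -204*(99 + (-9)² - 20*(-9)) + 0 = -204*(99 + 81 + 180) + 0 = -204*360 + 0 = -73440 + 0 = -73440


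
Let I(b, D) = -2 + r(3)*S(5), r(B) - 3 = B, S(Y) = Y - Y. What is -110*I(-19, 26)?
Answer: 220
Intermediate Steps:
S(Y) = 0
r(B) = 3 + B
I(b, D) = -2 (I(b, D) = -2 + (3 + 3)*0 = -2 + 6*0 = -2 + 0 = -2)
-110*I(-19, 26) = -110*(-2) = 220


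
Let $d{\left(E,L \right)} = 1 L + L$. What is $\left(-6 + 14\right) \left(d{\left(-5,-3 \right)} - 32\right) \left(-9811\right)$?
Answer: $2982544$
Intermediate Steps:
$d{\left(E,L \right)} = 2 L$ ($d{\left(E,L \right)} = L + L = 2 L$)
$\left(-6 + 14\right) \left(d{\left(-5,-3 \right)} - 32\right) \left(-9811\right) = \left(-6 + 14\right) \left(2 \left(-3\right) - 32\right) \left(-9811\right) = 8 \left(-6 - 32\right) \left(-9811\right) = 8 \left(-38\right) \left(-9811\right) = \left(-304\right) \left(-9811\right) = 2982544$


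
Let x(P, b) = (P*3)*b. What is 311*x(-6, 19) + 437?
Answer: -105925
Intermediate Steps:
x(P, b) = 3*P*b (x(P, b) = (3*P)*b = 3*P*b)
311*x(-6, 19) + 437 = 311*(3*(-6)*19) + 437 = 311*(-342) + 437 = -106362 + 437 = -105925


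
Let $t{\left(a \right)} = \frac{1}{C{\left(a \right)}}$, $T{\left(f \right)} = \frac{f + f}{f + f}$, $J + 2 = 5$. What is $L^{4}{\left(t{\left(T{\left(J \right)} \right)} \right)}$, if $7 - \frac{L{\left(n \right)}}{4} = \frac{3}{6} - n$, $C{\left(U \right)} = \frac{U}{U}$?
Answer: $810000$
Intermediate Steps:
$J = 3$ ($J = -2 + 5 = 3$)
$C{\left(U \right)} = 1$
$T{\left(f \right)} = 1$ ($T{\left(f \right)} = \frac{2 f}{2 f} = 2 f \frac{1}{2 f} = 1$)
$t{\left(a \right)} = 1$ ($t{\left(a \right)} = 1^{-1} = 1$)
$L{\left(n \right)} = 26 + 4 n$ ($L{\left(n \right)} = 28 - 4 \left(\frac{3}{6} - n\right) = 28 - 4 \left(3 \cdot \frac{1}{6} - n\right) = 28 - 4 \left(\frac{1}{2} - n\right) = 28 + \left(-2 + 4 n\right) = 26 + 4 n$)
$L^{4}{\left(t{\left(T{\left(J \right)} \right)} \right)} = \left(26 + 4 \cdot 1\right)^{4} = \left(26 + 4\right)^{4} = 30^{4} = 810000$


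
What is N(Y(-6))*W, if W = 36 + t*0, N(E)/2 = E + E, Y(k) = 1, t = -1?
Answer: 144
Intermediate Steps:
N(E) = 4*E (N(E) = 2*(E + E) = 2*(2*E) = 4*E)
W = 36 (W = 36 - 1*0 = 36 + 0 = 36)
N(Y(-6))*W = (4*1)*36 = 4*36 = 144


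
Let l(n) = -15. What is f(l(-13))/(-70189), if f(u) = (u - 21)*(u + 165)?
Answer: 5400/70189 ≈ 0.076935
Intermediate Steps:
f(u) = (-21 + u)*(165 + u)
f(l(-13))/(-70189) = (-3465 + (-15)² + 144*(-15))/(-70189) = (-3465 + 225 - 2160)*(-1/70189) = -5400*(-1/70189) = 5400/70189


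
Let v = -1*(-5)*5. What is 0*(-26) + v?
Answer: 25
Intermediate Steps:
v = 25 (v = 5*5 = 25)
0*(-26) + v = 0*(-26) + 25 = 0 + 25 = 25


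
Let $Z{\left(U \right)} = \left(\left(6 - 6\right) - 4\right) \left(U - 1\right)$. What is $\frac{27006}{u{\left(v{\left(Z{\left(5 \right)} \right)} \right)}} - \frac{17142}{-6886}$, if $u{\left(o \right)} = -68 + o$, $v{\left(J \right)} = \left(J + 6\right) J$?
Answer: $\frac{46885095}{158378} \approx 296.03$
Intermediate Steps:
$Z{\left(U \right)} = 4 - 4 U$ ($Z{\left(U \right)} = \left(\left(6 - 6\right) - 4\right) \left(-1 + U\right) = \left(0 - 4\right) \left(-1 + U\right) = - 4 \left(-1 + U\right) = 4 - 4 U$)
$v{\left(J \right)} = J \left(6 + J\right)$ ($v{\left(J \right)} = \left(6 + J\right) J = J \left(6 + J\right)$)
$\frac{27006}{u{\left(v{\left(Z{\left(5 \right)} \right)} \right)}} - \frac{17142}{-6886} = \frac{27006}{-68 + \left(4 - 20\right) \left(6 + \left(4 - 20\right)\right)} - \frac{17142}{-6886} = \frac{27006}{-68 + \left(4 - 20\right) \left(6 + \left(4 - 20\right)\right)} - - \frac{8571}{3443} = \frac{27006}{-68 - 16 \left(6 - 16\right)} + \frac{8571}{3443} = \frac{27006}{-68 - -160} + \frac{8571}{3443} = \frac{27006}{-68 + 160} + \frac{8571}{3443} = \frac{27006}{92} + \frac{8571}{3443} = 27006 \cdot \frac{1}{92} + \frac{8571}{3443} = \frac{13503}{46} + \frac{8571}{3443} = \frac{46885095}{158378}$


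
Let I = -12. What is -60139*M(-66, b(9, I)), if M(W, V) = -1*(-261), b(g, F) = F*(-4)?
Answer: -15696279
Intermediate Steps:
b(g, F) = -4*F
M(W, V) = 261
-60139*M(-66, b(9, I)) = -60139/(1/261) = -60139/1/261 = -60139*261 = -15696279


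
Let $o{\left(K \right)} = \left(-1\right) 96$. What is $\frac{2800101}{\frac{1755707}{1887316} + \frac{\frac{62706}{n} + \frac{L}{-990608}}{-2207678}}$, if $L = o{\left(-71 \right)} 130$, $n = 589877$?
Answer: $\frac{213043046427464250967518081324}{70778452148612073208469} \approx 3.01 \cdot 10^{6}$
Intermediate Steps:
$o{\left(K \right)} = -96$
$L = -12480$ ($L = \left(-96\right) 130 = -12480$)
$\frac{2800101}{\frac{1755707}{1887316} + \frac{\frac{62706}{n} + \frac{L}{-990608}}{-2207678}} = \frac{2800101}{\frac{1755707}{1887316} + \frac{\frac{62706}{589877} - \frac{12480}{-990608}}{-2207678}} = \frac{2800101}{1755707 \cdot \frac{1}{1887316} + \left(62706 \cdot \frac{1}{589877} - - \frac{780}{61913}\right) \left(- \frac{1}{2207678}\right)} = \frac{2800101}{\frac{1755707}{1887316} + \left(\frac{62706}{589877} + \frac{780}{61913}\right) \left(- \frac{1}{2207678}\right)} = \frac{2800101}{\frac{1755707}{1887316} + \frac{4342420638}{36521054701} \left(- \frac{1}{2207678}\right)} = \frac{2800101}{\frac{1755707}{1887316} - \frac{2171210319}{40313364500097139}} = \frac{2800101}{\frac{70778452148612073208469}{76084057834865331988924}} = 2800101 \cdot \frac{76084057834865331988924}{70778452148612073208469} = \frac{213043046427464250967518081324}{70778452148612073208469}$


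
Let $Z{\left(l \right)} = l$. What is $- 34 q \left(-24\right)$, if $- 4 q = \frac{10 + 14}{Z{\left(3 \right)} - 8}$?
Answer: $\frac{4896}{5} \approx 979.2$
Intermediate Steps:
$q = \frac{6}{5}$ ($q = - \frac{\left(10 + 14\right) \frac{1}{3 - 8}}{4} = - \frac{24 \frac{1}{-5}}{4} = - \frac{24 \left(- \frac{1}{5}\right)}{4} = \left(- \frac{1}{4}\right) \left(- \frac{24}{5}\right) = \frac{6}{5} \approx 1.2$)
$- 34 q \left(-24\right) = \left(-34\right) \frac{6}{5} \left(-24\right) = \left(- \frac{204}{5}\right) \left(-24\right) = \frac{4896}{5}$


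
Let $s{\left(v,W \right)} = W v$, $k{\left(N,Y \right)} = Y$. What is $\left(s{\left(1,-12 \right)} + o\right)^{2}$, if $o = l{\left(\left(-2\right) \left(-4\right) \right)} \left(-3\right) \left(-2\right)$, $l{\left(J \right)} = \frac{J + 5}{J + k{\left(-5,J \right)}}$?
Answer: $\frac{3249}{64} \approx 50.766$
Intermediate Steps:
$l{\left(J \right)} = \frac{5 + J}{2 J}$ ($l{\left(J \right)} = \frac{J + 5}{J + J} = \frac{5 + J}{2 J}$)
$o = \frac{39}{8}$ ($o = \frac{5 - -8}{2 \left(\left(-2\right) \left(-4\right)\right)} \left(-3\right) \left(-2\right) = \frac{5 + 8}{2 \cdot 8} \left(-3\right) \left(-2\right) = \frac{1}{2} \cdot \frac{1}{8} \cdot 13 \left(-3\right) \left(-2\right) = \frac{13}{16} \left(-3\right) \left(-2\right) = \left(- \frac{39}{16}\right) \left(-2\right) = \frac{39}{8} \approx 4.875$)
$\left(s{\left(1,-12 \right)} + o\right)^{2} = \left(\left(-12\right) 1 + \frac{39}{8}\right)^{2} = \left(-12 + \frac{39}{8}\right)^{2} = \left(- \frac{57}{8}\right)^{2} = \frac{3249}{64}$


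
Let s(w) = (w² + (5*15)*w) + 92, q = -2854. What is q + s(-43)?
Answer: -4138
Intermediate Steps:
s(w) = 92 + w² + 75*w (s(w) = (w² + 75*w) + 92 = 92 + w² + 75*w)
q + s(-43) = -2854 + (92 + (-43)² + 75*(-43)) = -2854 + (92 + 1849 - 3225) = -2854 - 1284 = -4138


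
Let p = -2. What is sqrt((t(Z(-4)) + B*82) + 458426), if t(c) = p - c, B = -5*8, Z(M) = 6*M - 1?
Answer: sqrt(455169) ≈ 674.66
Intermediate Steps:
Z(M) = -1 + 6*M
B = -40
t(c) = -2 - c
sqrt((t(Z(-4)) + B*82) + 458426) = sqrt(((-2 - (-1 + 6*(-4))) - 40*82) + 458426) = sqrt(((-2 - (-1 - 24)) - 3280) + 458426) = sqrt(((-2 - 1*(-25)) - 3280) + 458426) = sqrt(((-2 + 25) - 3280) + 458426) = sqrt((23 - 3280) + 458426) = sqrt(-3257 + 458426) = sqrt(455169)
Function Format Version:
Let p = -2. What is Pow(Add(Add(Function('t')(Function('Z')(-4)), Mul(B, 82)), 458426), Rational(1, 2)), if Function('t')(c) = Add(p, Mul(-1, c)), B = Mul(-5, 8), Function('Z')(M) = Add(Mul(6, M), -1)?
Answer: Pow(455169, Rational(1, 2)) ≈ 674.66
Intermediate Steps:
Function('Z')(M) = Add(-1, Mul(6, M))
B = -40
Function('t')(c) = Add(-2, Mul(-1, c))
Pow(Add(Add(Function('t')(Function('Z')(-4)), Mul(B, 82)), 458426), Rational(1, 2)) = Pow(Add(Add(Add(-2, Mul(-1, Add(-1, Mul(6, -4)))), Mul(-40, 82)), 458426), Rational(1, 2)) = Pow(Add(Add(Add(-2, Mul(-1, Add(-1, -24))), -3280), 458426), Rational(1, 2)) = Pow(Add(Add(Add(-2, Mul(-1, -25)), -3280), 458426), Rational(1, 2)) = Pow(Add(Add(Add(-2, 25), -3280), 458426), Rational(1, 2)) = Pow(Add(Add(23, -3280), 458426), Rational(1, 2)) = Pow(Add(-3257, 458426), Rational(1, 2)) = Pow(455169, Rational(1, 2))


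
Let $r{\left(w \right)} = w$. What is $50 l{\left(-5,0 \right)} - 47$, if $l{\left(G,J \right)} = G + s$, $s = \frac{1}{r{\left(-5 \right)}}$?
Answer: $-307$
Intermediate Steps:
$s = - \frac{1}{5}$ ($s = \frac{1}{-5} = - \frac{1}{5} \approx -0.2$)
$l{\left(G,J \right)} = - \frac{1}{5} + G$ ($l{\left(G,J \right)} = G - \frac{1}{5} = - \frac{1}{5} + G$)
$50 l{\left(-5,0 \right)} - 47 = 50 \left(- \frac{1}{5} - 5\right) - 47 = 50 \left(- \frac{26}{5}\right) - 47 = -260 - 47 = -307$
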